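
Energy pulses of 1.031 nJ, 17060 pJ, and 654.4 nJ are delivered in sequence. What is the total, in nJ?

672.491 nJ

In nJ:
  1.031 nJ → 1.031
  17060 pJ = 17060e-3 nJ = 17.06
  654.4 nJ → 654.4
Sum: 1.031 + 17.06 + 654.4 = 672.491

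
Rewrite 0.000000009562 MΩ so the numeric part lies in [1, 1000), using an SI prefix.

= 9.562e-3 Ω; 1e-3 is milli.

9.562 mΩ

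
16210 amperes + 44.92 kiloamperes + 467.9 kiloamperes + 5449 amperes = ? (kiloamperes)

534.479 kiloamperes

In kiloamperes:
  16210 amperes = 16210 × 10⁻³ kiloamperes = 16.21
  44.92 kiloamperes → 44.92
  467.9 kiloamperes → 467.9
  5449 amperes = 5449 × 10⁻³ kiloamperes = 5.449
Sum: 16.21 + 44.92 + 467.9 + 5.449 = 534.479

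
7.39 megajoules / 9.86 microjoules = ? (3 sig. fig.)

(7.39 × 10⁶) / (9.86 × 10⁻⁶) = 0.7495 × 10¹²

749000000000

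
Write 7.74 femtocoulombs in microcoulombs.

0.00000000774 microcoulombs

femto = 1e-15, micro = 1e-6; factor is 1e-9.
7.74 × 1e-9 = 0.00000000774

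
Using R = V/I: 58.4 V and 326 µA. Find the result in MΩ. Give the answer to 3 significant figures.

0.179 MΩ

(58.4) / (326 × 10^-6) = 0.17914 × 10^6 Ω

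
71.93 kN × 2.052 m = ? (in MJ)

71.93 × 10^3 × 2.052 = 147.60036 × 10^3 J

0.14760036 MJ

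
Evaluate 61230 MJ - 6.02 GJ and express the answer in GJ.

In GJ:
  61230 MJ = 61230 × 10^-3 GJ = 61.23
  6.02 GJ → 6.02
Difference: 61.23 - 6.02 = 55.21

55.21 GJ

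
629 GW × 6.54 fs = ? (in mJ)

4.11366 mJ

629 × 10^9 × 6.54 × 10^-15 = 4113.66 × 10^-6 J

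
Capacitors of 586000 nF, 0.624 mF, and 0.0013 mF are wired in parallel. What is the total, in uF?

1211.3 uF

In uF:
  586000 nF = 586000e-3 uF = 586
  0.624 mF = 0.624e3 uF = 624
  0.0013 mF = 0.0013e3 uF = 1.3
Sum: 586 + 624 + 1.3 = 1211.3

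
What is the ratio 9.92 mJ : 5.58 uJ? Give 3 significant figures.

1780

(9.92e-3) / (5.58e-6) = 1.778e3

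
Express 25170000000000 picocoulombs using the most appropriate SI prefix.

= 25.17 coulombs; mantissa already in [1, 1000).

25.17 coulombs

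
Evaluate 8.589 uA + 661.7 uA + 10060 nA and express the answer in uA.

680.349 uA

In uA:
  8.589 uA → 8.589
  661.7 uA → 661.7
  10060 nA = 10060 × 10⁻³ uA = 10.06
Sum: 8.589 + 661.7 + 10.06 = 680.349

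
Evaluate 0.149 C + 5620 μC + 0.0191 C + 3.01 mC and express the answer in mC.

In mC:
  0.149 C = 0.149 × 10³ mC = 149
  5620 μC = 5620 × 10⁻³ mC = 5.62
  0.0191 C = 0.0191 × 10³ mC = 19.1
  3.01 mC → 3.01
Sum: 149 + 5.62 + 19.1 + 3.01 = 176.73

176.73 mC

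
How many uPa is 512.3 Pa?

512300000 uPa

(no prefix) = 10⁰, micro = 10⁻⁶; factor is 10⁶.
512.3 × 10⁶ = 512300000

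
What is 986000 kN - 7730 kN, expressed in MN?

978.27 MN

In MN:
  986000 kN = 986000e-3 MN = 986
  7730 kN = 7730e-3 MN = 7.73
Difference: 986 - 7.73 = 978.27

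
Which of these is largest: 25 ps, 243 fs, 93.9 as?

25 ps = 0.000000000025 s
243 fs = 0.000000000000243 s
93.9 as = 0.0000000000000000939 s

25 ps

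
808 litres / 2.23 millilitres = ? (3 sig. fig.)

362000

(808) / (2.23 × 10^-3) = 362.3 × 10^3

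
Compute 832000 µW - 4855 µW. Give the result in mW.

827.145 mW

In mW:
  832000 µW = 832000 × 10^-3 mW = 832
  4855 µW = 4855 × 10^-3 mW = 4.855
Difference: 832 - 4.855 = 827.145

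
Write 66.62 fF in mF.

femto = 1e-15, milli = 1e-3; factor is 1e-12.
66.62 × 1e-12 = 0.00000000006662

0.00000000006662 mF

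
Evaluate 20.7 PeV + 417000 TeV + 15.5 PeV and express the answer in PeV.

In PeV:
  20.7 PeV → 20.7
  417000 TeV = 417000e-3 PeV = 417
  15.5 PeV → 15.5
Sum: 20.7 + 417 + 15.5 = 453.2

453.2 PeV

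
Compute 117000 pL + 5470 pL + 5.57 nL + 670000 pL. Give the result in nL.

In nL:
  117000 pL = 117000 × 10⁻³ nL = 117
  5470 pL = 5470 × 10⁻³ nL = 5.47
  5.57 nL → 5.57
  670000 pL = 670000 × 10⁻³ nL = 670
Sum: 117 + 5.47 + 5.57 + 670 = 798.04

798.04 nL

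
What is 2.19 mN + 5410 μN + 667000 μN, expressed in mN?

674.6 mN

In mN:
  2.19 mN → 2.19
  5410 μN = 5410 × 10⁻³ mN = 5.41
  667000 μN = 667000 × 10⁻³ mN = 667
Sum: 2.19 + 5.41 + 667 = 674.6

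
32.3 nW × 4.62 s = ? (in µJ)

32.3 × 10⁻⁹ × 4.62 = 149.226 × 10⁻⁹ J

0.149226 µJ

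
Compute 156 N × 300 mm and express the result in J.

46.8 J

156 × 300 × 10^-3 = 46800 × 10^-3 J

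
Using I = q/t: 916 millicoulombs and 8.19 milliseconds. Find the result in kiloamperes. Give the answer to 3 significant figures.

(916e-3) / (8.19e-3) = 111.84 A

0.112 kiloamperes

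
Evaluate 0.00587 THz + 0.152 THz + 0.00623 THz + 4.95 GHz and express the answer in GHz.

169.05 GHz

In GHz:
  0.00587 THz = 0.00587 × 10^3 GHz = 5.87
  0.152 THz = 0.152 × 10^3 GHz = 152
  0.00623 THz = 0.00623 × 10^3 GHz = 6.23
  4.95 GHz → 4.95
Sum: 5.87 + 152 + 6.23 + 4.95 = 169.05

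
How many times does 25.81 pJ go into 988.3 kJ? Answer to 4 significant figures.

38290000000000000

(988.3e3) / (25.81e-12) = 38.291e15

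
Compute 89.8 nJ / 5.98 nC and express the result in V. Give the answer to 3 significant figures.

(89.8e-9) / (5.98e-9) = 15.017 V

15.0 V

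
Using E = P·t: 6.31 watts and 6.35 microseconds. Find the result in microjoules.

6.31 × 6.35 × 10^-6 = 40.0685 × 10^-6 J

40.0685 microjoules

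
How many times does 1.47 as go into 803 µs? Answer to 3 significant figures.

546000000000000

(803 × 10⁻⁶) / (1.47 × 10⁻¹⁸) = 546.3 × 10¹²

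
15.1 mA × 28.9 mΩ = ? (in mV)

15.1 × 10⁻³ × 28.9 × 10⁻³ = 436.39 × 10⁻⁶ V

0.43639 mV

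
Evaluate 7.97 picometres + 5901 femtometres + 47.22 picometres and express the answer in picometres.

61.091 picometres

In picometres:
  7.97 picometres → 7.97
  5901 femtometres = 5901e-3 picometres = 5.901
  47.22 picometres → 47.22
Sum: 7.97 + 5.901 + 47.22 = 61.091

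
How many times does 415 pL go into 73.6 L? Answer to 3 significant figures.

177000000000

(73.6) / (415 × 10⁻¹²) = 0.1773 × 10¹²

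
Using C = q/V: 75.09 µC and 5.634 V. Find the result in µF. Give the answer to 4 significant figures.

(75.09e-6) / (5.634) = 13.328e-6 F

13.33 µF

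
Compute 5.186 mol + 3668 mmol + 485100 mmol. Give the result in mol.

493.954 mol

In mol:
  5.186 mol → 5.186
  3668 mmol = 3668 × 10⁻³ mol = 3.668
  485100 mmol = 485100 × 10⁻³ mol = 485.1
Sum: 5.186 + 3.668 + 485.1 = 493.954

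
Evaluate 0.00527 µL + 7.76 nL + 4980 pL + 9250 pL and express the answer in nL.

In nL:
  0.00527 µL = 0.00527e3 nL = 5.27
  7.76 nL → 7.76
  4980 pL = 4980e-3 nL = 4.98
  9250 pL = 9250e-3 nL = 9.25
Sum: 5.27 + 7.76 + 4.98 + 9.25 = 27.26

27.26 nL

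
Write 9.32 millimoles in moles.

milli = 1e-3, (no prefix) = 1e0; factor is 1e-3.
9.32 × 1e-3 = 0.00932

0.00932 moles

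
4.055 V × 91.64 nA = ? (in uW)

4.055 × 91.64e-9 = 371.6002e-9 W

0.3716002 uW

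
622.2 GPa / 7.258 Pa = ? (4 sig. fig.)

85730000000

(622.2 × 10^9) / (7.258) = 85.726 × 10^9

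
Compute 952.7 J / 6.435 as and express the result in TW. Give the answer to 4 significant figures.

148000000 TW

(952.7) / (6.435 × 10⁻¹⁸) = 148.05 × 10¹⁸ W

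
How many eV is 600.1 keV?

kilo = 10^3, (no prefix) = 10^0; factor is 10^3.
600.1 × 10^3 = 600100

600100 eV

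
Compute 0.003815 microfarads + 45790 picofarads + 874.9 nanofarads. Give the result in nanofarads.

924.505 nanofarads

In nanofarads:
  0.003815 microfarads = 0.003815 × 10³ nanofarads = 3.815
  45790 picofarads = 45790 × 10⁻³ nanofarads = 45.79
  874.9 nanofarads → 874.9
Sum: 3.815 + 45.79 + 874.9 = 924.505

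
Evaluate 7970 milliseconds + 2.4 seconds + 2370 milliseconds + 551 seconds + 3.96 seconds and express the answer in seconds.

In seconds:
  7970 milliseconds = 7970 × 10⁻³ seconds = 7.97
  2.4 seconds → 2.4
  2370 milliseconds = 2370 × 10⁻³ seconds = 2.37
  551 seconds → 551
  3.96 seconds → 3.96
Sum: 7.97 + 2.4 + 2.37 + 551 + 3.96 = 567.7

567.7 seconds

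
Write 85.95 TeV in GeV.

tera = 1e12, giga = 1e9; factor is 1e3.
85.95 × 1e3 = 85950

85950 GeV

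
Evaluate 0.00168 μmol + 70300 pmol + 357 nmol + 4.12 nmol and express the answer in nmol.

In nmol:
  0.00168 μmol = 0.00168 × 10^3 nmol = 1.68
  70300 pmol = 70300 × 10^-3 nmol = 70.3
  357 nmol → 357
  4.12 nmol → 4.12
Sum: 1.68 + 70.3 + 357 + 4.12 = 433.1

433.1 nmol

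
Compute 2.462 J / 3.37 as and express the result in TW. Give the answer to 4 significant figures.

730600 TW

(2.462) / (3.37e-18) = 0.730564e18 W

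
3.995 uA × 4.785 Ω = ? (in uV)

19.116075 uV

3.995 × 10⁻⁶ × 4.785 = 19.116075 × 10⁻⁶ V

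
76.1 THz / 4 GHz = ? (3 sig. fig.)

19000

(76.1e12) / (4e9) = 19.02e3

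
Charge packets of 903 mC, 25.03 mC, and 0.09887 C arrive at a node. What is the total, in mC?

In mC:
  903 mC → 903
  25.03 mC → 25.03
  0.09887 C = 0.09887 × 10³ mC = 98.87
Sum: 903 + 25.03 + 98.87 = 1026.9

1026.9 mC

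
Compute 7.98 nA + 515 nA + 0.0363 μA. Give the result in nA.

In nA:
  7.98 nA → 7.98
  515 nA → 515
  0.0363 μA = 0.0363e3 nA = 36.3
Sum: 7.98 + 515 + 36.3 = 559.28

559.28 nA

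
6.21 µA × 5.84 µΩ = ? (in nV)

6.21 × 10⁻⁶ × 5.84 × 10⁻⁶ = 36.2664 × 10⁻¹² V

0.0362664 nV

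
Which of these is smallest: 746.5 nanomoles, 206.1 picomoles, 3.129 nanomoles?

746.5 nanomoles = 0.0000007465 moles
206.1 picomoles = 0.0000000002061 moles
3.129 nanomoles = 0.000000003129 moles

206.1 picomoles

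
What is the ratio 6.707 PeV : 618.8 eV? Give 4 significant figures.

(6.707e15) / (618.8) = 0.010839e15

10840000000000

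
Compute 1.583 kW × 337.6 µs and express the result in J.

1.583 × 10³ × 337.6 × 10⁻⁶ = 534.4208 × 10⁻³ J

0.5344208 J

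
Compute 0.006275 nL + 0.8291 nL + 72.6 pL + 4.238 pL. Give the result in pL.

In pL:
  0.006275 nL = 0.006275 × 10³ pL = 6.275
  0.8291 nL = 0.8291 × 10³ pL = 829.1
  72.6 pL → 72.6
  4.238 pL → 4.238
Sum: 6.275 + 829.1 + 72.6 + 4.238 = 912.213

912.213 pL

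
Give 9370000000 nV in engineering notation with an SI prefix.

9.37 V

= 9.37 V; mantissa already in [1, 1000).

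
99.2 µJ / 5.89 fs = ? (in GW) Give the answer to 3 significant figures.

(99.2 × 10⁻⁶) / (5.89 × 10⁻¹⁵) = 16.842 × 10⁹ W

16.8 GW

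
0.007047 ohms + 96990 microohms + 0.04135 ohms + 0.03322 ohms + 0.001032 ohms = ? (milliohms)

179.639 milliohms

In milliohms:
  0.007047 ohms = 0.007047e3 milliohms = 7.047
  96990 microohms = 96990e-3 milliohms = 96.99
  0.04135 ohms = 0.04135e3 milliohms = 41.35
  0.03322 ohms = 0.03322e3 milliohms = 33.22
  0.001032 ohms = 0.001032e3 milliohms = 1.032
Sum: 7.047 + 96.99 + 41.35 + 33.22 + 1.032 = 179.639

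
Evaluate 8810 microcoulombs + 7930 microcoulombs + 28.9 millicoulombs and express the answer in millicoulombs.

In millicoulombs:
  8810 microcoulombs = 8810 × 10⁻³ millicoulombs = 8.81
  7930 microcoulombs = 7930 × 10⁻³ millicoulombs = 7.93
  28.9 millicoulombs → 28.9
Sum: 8.81 + 7.93 + 28.9 = 45.64

45.64 millicoulombs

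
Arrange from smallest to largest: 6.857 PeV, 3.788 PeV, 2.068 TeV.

6.857 PeV = 6857000000000000 eV
3.788 PeV = 3788000000000000 eV
2.068 TeV = 2068000000000 eV

2.068 TeV < 3.788 PeV < 6.857 PeV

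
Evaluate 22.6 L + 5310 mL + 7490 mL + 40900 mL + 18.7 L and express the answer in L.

95 L

In L:
  22.6 L → 22.6
  5310 mL = 5310 × 10^-3 L = 5.31
  7490 mL = 7490 × 10^-3 L = 7.49
  40900 mL = 40900 × 10^-3 L = 40.9
  18.7 L → 18.7
Sum: 22.6 + 5.31 + 7.49 + 40.9 + 18.7 = 95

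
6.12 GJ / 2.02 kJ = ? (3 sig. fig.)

(6.12 × 10^9) / (2.02 × 10^3) = 3.03 × 10^6

3030000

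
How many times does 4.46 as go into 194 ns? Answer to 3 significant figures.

(194 × 10⁻⁹) / (4.46 × 10⁻¹⁸) = 43.5 × 10⁹

43500000000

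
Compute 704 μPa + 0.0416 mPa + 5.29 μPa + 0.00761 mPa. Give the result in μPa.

758.5 μPa

In μPa:
  704 μPa → 704
  0.0416 mPa = 0.0416 × 10³ μPa = 41.6
  5.29 μPa → 5.29
  0.00761 mPa = 0.00761 × 10³ μPa = 7.61
Sum: 704 + 41.6 + 5.29 + 7.61 = 758.5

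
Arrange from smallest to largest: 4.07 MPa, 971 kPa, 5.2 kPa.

5.2 kPa < 971 kPa < 4.07 MPa

4.07 MPa = 4070000 Pa
971 kPa = 971000 Pa
5.2 kPa = 5200 Pa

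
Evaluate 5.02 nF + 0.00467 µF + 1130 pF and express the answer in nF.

10.82 nF

In nF:
  5.02 nF → 5.02
  0.00467 µF = 0.00467 × 10³ nF = 4.67
  1130 pF = 1130 × 10⁻³ nF = 1.13
Sum: 5.02 + 4.67 + 1.13 = 10.82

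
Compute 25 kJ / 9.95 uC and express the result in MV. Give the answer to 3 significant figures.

2510 MV

(25e3) / (9.95e-6) = 2.5126e9 V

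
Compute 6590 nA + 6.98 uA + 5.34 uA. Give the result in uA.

In uA:
  6590 nA = 6590e-3 uA = 6.59
  6.98 uA → 6.98
  5.34 uA → 5.34
Sum: 6.59 + 6.98 + 5.34 = 18.91

18.91 uA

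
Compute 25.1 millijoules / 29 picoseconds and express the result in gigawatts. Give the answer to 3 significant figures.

0.866 gigawatts

(25.1e-3) / (29e-12) = 0.86552e9 W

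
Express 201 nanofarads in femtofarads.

201000000 femtofarads

nano = 10⁻⁹, femto = 10⁻¹⁵; factor is 10⁶.
201 × 10⁶ = 201000000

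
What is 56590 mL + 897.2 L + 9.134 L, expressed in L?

In L:
  56590 mL = 56590e-3 L = 56.59
  897.2 L → 897.2
  9.134 L → 9.134
Sum: 56.59 + 897.2 + 9.134 = 962.924

962.924 L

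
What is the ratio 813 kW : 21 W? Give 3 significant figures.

(813e3) / (21) = 38.71e3

38700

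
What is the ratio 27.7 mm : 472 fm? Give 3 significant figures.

(27.7 × 10^-3) / (472 × 10^-15) = 0.05869 × 10^12

58700000000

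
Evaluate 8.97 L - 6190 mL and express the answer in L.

In L:
  8.97 L → 8.97
  6190 mL = 6190 × 10⁻³ L = 6.19
Difference: 8.97 - 6.19 = 2.78

2.78 L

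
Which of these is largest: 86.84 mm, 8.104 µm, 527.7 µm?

86.84 mm

86.84 mm = 0.08684 m
8.104 µm = 0.000008104 m
527.7 µm = 0.0005277 m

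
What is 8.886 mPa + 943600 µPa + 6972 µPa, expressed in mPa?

In mPa:
  8.886 mPa → 8.886
  943600 µPa = 943600e-3 mPa = 943.6
  6972 µPa = 6972e-3 mPa = 6.972
Sum: 8.886 + 943.6 + 6.972 = 959.458

959.458 mPa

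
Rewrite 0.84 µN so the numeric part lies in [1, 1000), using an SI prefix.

840 nN

= 840e-9 N; 1e-9 is nano.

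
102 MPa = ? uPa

102000000000000 uPa

mega = 1e6, micro = 1e-6; factor is 1e12.
102 × 1e12 = 102000000000000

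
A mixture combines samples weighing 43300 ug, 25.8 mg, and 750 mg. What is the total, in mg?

In mg:
  43300 ug = 43300e-3 mg = 43.3
  25.8 mg → 25.8
  750 mg → 750
Sum: 43.3 + 25.8 + 750 = 819.1

819.1 mg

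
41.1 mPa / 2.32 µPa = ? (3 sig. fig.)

(41.1e-3) / (2.32e-6) = 17.72e3

17700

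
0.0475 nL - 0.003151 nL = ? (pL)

44.349 pL

In pL:
  0.0475 nL = 0.0475 × 10^3 pL = 47.5
  0.003151 nL = 0.003151 × 10^3 pL = 3.151
Difference: 47.5 - 3.151 = 44.349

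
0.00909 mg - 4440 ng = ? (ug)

In ug:
  0.00909 mg = 0.00909 × 10^3 ug = 9.09
  4440 ng = 4440 × 10^-3 ug = 4.44
Difference: 9.09 - 4.44 = 4.65

4.65 ug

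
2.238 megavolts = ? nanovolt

2238000000000000 nanovolts

mega = 10^6, nano = 10^-9; factor is 10^15.
2.238 × 10^15 = 2238000000000000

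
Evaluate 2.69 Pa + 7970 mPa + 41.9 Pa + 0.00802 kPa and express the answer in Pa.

In Pa:
  2.69 Pa → 2.69
  7970 mPa = 7970 × 10⁻³ Pa = 7.97
  41.9 Pa → 41.9
  0.00802 kPa = 0.00802 × 10³ Pa = 8.02
Sum: 2.69 + 7.97 + 41.9 + 8.02 = 60.58

60.58 Pa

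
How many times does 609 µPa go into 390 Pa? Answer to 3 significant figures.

(390) / (609 × 10^-6) = 0.6404 × 10^6

640000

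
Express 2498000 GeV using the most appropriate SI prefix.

2.498 PeV

= 2.498 × 10¹⁵ eV; 10¹⁵ is peta.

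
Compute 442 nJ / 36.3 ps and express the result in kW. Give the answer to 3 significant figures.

12.2 kW

(442 × 10⁻⁹) / (36.3 × 10⁻¹²) = 12.176 × 10³ W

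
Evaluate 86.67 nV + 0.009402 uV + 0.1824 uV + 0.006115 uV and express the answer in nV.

284.587 nV

In nV:
  86.67 nV → 86.67
  0.009402 uV = 0.009402e3 nV = 9.402
  0.1824 uV = 0.1824e3 nV = 182.4
  0.006115 uV = 0.006115e3 nV = 6.115
Sum: 86.67 + 9.402 + 182.4 + 6.115 = 284.587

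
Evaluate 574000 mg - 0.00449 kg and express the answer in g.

In g:
  574000 mg = 574000 × 10^-3 g = 574
  0.00449 kg = 0.00449 × 10^3 g = 4.49
Difference: 574 - 4.49 = 569.51

569.51 g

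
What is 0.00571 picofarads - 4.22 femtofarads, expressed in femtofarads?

1.49 femtofarads

In femtofarads:
  0.00571 picofarads = 0.00571 × 10^3 femtofarads = 5.71
  4.22 femtofarads → 4.22
Difference: 5.71 - 4.22 = 1.49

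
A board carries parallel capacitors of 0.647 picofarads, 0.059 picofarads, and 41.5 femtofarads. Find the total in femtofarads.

747.5 femtofarads

In femtofarads:
  0.647 picofarads = 0.647 × 10^3 femtofarads = 647
  0.059 picofarads = 0.059 × 10^3 femtofarads = 59
  41.5 femtofarads → 41.5
Sum: 647 + 59 + 41.5 = 747.5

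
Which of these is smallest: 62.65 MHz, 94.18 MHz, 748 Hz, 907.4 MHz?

62.65 MHz = 62650000 Hz
94.18 MHz = 94180000 Hz
748 Hz = 748 Hz
907.4 MHz = 907400000 Hz

748 Hz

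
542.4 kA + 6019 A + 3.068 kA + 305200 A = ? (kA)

In kA:
  542.4 kA → 542.4
  6019 A = 6019e-3 kA = 6.019
  3.068 kA → 3.068
  305200 A = 305200e-3 kA = 305.2
Sum: 542.4 + 6.019 + 3.068 + 305.2 = 856.687

856.687 kA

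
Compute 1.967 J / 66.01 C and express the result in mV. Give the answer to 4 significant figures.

29.80 mV

(1.967) / (66.01) = 0.0297985 V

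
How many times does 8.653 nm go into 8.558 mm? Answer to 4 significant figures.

(8.558e-3) / (8.653e-9) = 0.98902e6

989000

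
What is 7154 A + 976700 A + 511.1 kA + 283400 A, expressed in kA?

In kA:
  7154 A = 7154e-3 kA = 7.154
  976700 A = 976700e-3 kA = 976.7
  511.1 kA → 511.1
  283400 A = 283400e-3 kA = 283.4
Sum: 7.154 + 976.7 + 511.1 + 283.4 = 1778.354

1778.354 kA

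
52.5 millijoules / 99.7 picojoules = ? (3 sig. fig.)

(52.5 × 10^-3) / (99.7 × 10^-12) = 0.5266 × 10^9

527000000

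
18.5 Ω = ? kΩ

(no prefix) = 1e0, kilo = 1e3; factor is 1e-3.
18.5 × 1e-3 = 0.0185

0.0185 kΩ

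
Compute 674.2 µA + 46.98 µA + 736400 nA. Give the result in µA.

In µA:
  674.2 µA → 674.2
  46.98 µA → 46.98
  736400 nA = 736400 × 10^-3 µA = 736.4
Sum: 674.2 + 46.98 + 736.4 = 1457.58

1457.58 µA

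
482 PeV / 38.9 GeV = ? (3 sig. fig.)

12400000

(482e15) / (38.9e9) = 12.39e6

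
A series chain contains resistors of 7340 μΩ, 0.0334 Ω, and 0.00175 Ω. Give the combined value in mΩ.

42.49 mΩ

In mΩ:
  7340 μΩ = 7340 × 10^-3 mΩ = 7.34
  0.0334 Ω = 0.0334 × 10^3 mΩ = 33.4
  0.00175 Ω = 0.00175 × 10^3 mΩ = 1.75
Sum: 7.34 + 33.4 + 1.75 = 42.49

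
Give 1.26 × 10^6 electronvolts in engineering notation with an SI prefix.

1.26 megaelectronvolts

= 1.26 × 10^6 electronvolts; 10^6 is mega.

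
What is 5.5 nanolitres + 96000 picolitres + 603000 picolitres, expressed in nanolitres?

In nanolitres:
  5.5 nanolitres → 5.5
  96000 picolitres = 96000 × 10^-3 nanolitres = 96
  603000 picolitres = 603000 × 10^-3 nanolitres = 603
Sum: 5.5 + 96 + 603 = 704.5

704.5 nanolitres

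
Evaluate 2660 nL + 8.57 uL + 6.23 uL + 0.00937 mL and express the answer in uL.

In uL:
  2660 nL = 2660 × 10^-3 uL = 2.66
  8.57 uL → 8.57
  6.23 uL → 6.23
  0.00937 mL = 0.00937 × 10^3 uL = 9.37
Sum: 2.66 + 8.57 + 6.23 + 9.37 = 26.83

26.83 uL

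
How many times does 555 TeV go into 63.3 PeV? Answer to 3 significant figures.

114

(63.3 × 10¹⁵) / (555 × 10¹²) = 0.1141 × 10³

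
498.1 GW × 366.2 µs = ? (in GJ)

0.18240422 GJ

498.1 × 10^9 × 366.2 × 10^-6 = 182404.22 × 10^3 J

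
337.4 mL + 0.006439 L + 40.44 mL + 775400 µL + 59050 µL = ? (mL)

In mL:
  337.4 mL → 337.4
  0.006439 L = 0.006439 × 10³ mL = 6.439
  40.44 mL → 40.44
  775400 µL = 775400 × 10⁻³ mL = 775.4
  59050 µL = 59050 × 10⁻³ mL = 59.05
Sum: 337.4 + 6.439 + 40.44 + 775.4 + 59.05 = 1218.729

1218.729 mL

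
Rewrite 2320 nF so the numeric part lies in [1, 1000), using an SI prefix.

= 2.32 × 10⁻⁶ F; 10⁻⁶ is micro.

2.32 uF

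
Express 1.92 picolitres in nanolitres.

pico = 10⁻¹², nano = 10⁻⁹; factor is 10⁻³.
1.92 × 10⁻³ = 0.00192

0.00192 nanolitres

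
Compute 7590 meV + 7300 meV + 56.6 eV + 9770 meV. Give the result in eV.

81.26 eV

In eV:
  7590 meV = 7590 × 10⁻³ eV = 7.59
  7300 meV = 7300 × 10⁻³ eV = 7.3
  56.6 eV → 56.6
  9770 meV = 9770 × 10⁻³ eV = 9.77
Sum: 7.59 + 7.3 + 56.6 + 9.77 = 81.26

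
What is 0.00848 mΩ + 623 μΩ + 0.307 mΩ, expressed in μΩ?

In μΩ:
  0.00848 mΩ = 0.00848 × 10³ μΩ = 8.48
  623 μΩ → 623
  0.307 mΩ = 0.307 × 10³ μΩ = 307
Sum: 8.48 + 623 + 307 = 938.48

938.48 μΩ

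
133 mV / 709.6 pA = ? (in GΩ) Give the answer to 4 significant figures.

0.1874 GΩ

(133 × 10⁻³) / (709.6 × 10⁻¹²) = 0.18743 × 10⁹ Ω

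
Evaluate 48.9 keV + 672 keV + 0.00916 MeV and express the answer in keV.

In keV:
  48.9 keV → 48.9
  672 keV → 672
  0.00916 MeV = 0.00916 × 10^3 keV = 9.16
Sum: 48.9 + 672 + 9.16 = 730.06

730.06 keV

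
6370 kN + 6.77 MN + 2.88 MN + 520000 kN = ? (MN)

536.02 MN

In MN:
  6370 kN = 6370e-3 MN = 6.37
  6.77 MN → 6.77
  2.88 MN → 2.88
  520000 kN = 520000e-3 MN = 520
Sum: 6.37 + 6.77 + 2.88 + 520 = 536.02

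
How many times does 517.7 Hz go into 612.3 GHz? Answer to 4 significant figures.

(612.3e9) / (517.7) = 1.1827e9

1183000000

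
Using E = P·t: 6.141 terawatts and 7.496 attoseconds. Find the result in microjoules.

6.141 × 10¹² × 7.496 × 10⁻¹⁸ = 46.032936 × 10⁻⁶ J

46.032936 microjoules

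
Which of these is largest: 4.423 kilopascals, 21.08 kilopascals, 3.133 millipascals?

21.08 kilopascals

4.423 kilopascals = 4423 pascals
21.08 kilopascals = 21080 pascals
3.133 millipascals = 0.003133 pascals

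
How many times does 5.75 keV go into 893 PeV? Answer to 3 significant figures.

(893e15) / (5.75e3) = 155.3e12

155000000000000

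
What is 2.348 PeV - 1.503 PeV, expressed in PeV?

0.845 PeV

In PeV:
  2.348 PeV → 2.348
  1.503 PeV → 1.503
Difference: 2.348 - 1.503 = 0.845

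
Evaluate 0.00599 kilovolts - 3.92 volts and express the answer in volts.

In volts:
  0.00599 kilovolts = 0.00599 × 10^3 volts = 5.99
  3.92 volts → 3.92
Difference: 5.99 - 3.92 = 2.07

2.07 volts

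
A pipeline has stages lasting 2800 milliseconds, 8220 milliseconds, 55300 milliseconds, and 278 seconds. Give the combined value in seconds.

In seconds:
  2800 milliseconds = 2800 × 10⁻³ seconds = 2.8
  8220 milliseconds = 8220 × 10⁻³ seconds = 8.22
  55300 milliseconds = 55300 × 10⁻³ seconds = 55.3
  278 seconds → 278
Sum: 2.8 + 8.22 + 55.3 + 278 = 344.32

344.32 seconds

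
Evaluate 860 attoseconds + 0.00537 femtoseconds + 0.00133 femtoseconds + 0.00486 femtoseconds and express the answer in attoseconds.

871.56 attoseconds

In attoseconds:
  860 attoseconds → 860
  0.00537 femtoseconds = 0.00537 × 10^3 attoseconds = 5.37
  0.00133 femtoseconds = 0.00133 × 10^3 attoseconds = 1.33
  0.00486 femtoseconds = 0.00486 × 10^3 attoseconds = 4.86
Sum: 860 + 5.37 + 1.33 + 4.86 = 871.56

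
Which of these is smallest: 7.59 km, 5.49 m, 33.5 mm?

33.5 mm

7.59 km = 7590 m
5.49 m = 5.49 m
33.5 mm = 0.0335 m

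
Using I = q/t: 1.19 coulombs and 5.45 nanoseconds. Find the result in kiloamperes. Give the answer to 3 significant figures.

218000 kiloamperes

(1.19) / (5.45 × 10⁻⁹) = 0.21835 × 10⁹ A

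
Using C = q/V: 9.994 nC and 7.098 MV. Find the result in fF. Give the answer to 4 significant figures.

1.408 fF

(9.994e-9) / (7.098e6) = 1.408e-15 F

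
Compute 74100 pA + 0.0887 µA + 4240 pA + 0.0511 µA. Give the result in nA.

In nA:
  74100 pA = 74100 × 10^-3 nA = 74.1
  0.0887 µA = 0.0887 × 10^3 nA = 88.7
  4240 pA = 4240 × 10^-3 nA = 4.24
  0.0511 µA = 0.0511 × 10^3 nA = 51.1
Sum: 74.1 + 88.7 + 4.24 + 51.1 = 218.14

218.14 nA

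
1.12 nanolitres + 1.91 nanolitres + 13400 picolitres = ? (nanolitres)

16.43 nanolitres

In nanolitres:
  1.12 nanolitres → 1.12
  1.91 nanolitres → 1.91
  13400 picolitres = 13400 × 10^-3 nanolitres = 13.4
Sum: 1.12 + 1.91 + 13.4 = 16.43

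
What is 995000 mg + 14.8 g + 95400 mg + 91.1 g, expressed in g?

1196.3 g

In g:
  995000 mg = 995000 × 10⁻³ g = 995
  14.8 g → 14.8
  95400 mg = 95400 × 10⁻³ g = 95.4
  91.1 g → 91.1
Sum: 995 + 14.8 + 95.4 + 91.1 = 1196.3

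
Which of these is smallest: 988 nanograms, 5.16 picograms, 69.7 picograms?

988 nanograms = 0.000000988 grams
5.16 picograms = 0.00000000000516 grams
69.7 picograms = 0.0000000000697 grams

5.16 picograms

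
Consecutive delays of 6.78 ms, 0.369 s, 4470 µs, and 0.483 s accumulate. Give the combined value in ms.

In ms:
  6.78 ms → 6.78
  0.369 s = 0.369 × 10^3 ms = 369
  4470 µs = 4470 × 10^-3 ms = 4.47
  0.483 s = 0.483 × 10^3 ms = 483
Sum: 6.78 + 369 + 4.47 + 483 = 863.25

863.25 ms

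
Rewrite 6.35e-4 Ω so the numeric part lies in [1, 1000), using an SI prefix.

= 635e-6 Ω; 1e-6 is micro.

635 uΩ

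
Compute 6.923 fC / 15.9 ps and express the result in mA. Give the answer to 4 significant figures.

(6.923 × 10⁻¹⁵) / (15.9 × 10⁻¹²) = 0.435409 × 10⁻³ A

0.4354 mA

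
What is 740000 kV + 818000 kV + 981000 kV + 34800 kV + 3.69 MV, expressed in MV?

2577.49 MV

In MV:
  740000 kV = 740000 × 10⁻³ MV = 740
  818000 kV = 818000 × 10⁻³ MV = 818
  981000 kV = 981000 × 10⁻³ MV = 981
  34800 kV = 34800 × 10⁻³ MV = 34.8
  3.69 MV → 3.69
Sum: 740 + 818 + 981 + 34.8 + 3.69 = 2577.49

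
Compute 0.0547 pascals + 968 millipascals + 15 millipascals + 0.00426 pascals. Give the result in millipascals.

In millipascals:
  0.0547 pascals = 0.0547e3 millipascals = 54.7
  968 millipascals → 968
  15 millipascals → 15
  0.00426 pascals = 0.00426e3 millipascals = 4.26
Sum: 54.7 + 968 + 15 + 4.26 = 1041.96

1041.96 millipascals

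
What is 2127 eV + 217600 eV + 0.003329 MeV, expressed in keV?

223.056 keV

In keV:
  2127 eV = 2127e-3 keV = 2.127
  217600 eV = 217600e-3 keV = 217.6
  0.003329 MeV = 0.003329e3 keV = 3.329
Sum: 2.127 + 217.6 + 3.329 = 223.056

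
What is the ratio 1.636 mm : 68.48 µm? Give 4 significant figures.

23.89

(1.636 × 10^-3) / (68.48 × 10^-6) = 0.02389 × 10^3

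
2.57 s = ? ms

(no prefix) = 10^0, milli = 10^-3; factor is 10^3.
2.57 × 10^3 = 2570

2570 ms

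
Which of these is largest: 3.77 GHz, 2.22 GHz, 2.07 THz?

2.07 THz

3.77 GHz = 3770000000 Hz
2.22 GHz = 2220000000 Hz
2.07 THz = 2070000000000 Hz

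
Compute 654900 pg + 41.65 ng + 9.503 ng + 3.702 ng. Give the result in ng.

In ng:
  654900 pg = 654900e-3 ng = 654.9
  41.65 ng → 41.65
  9.503 ng → 9.503
  3.702 ng → 3.702
Sum: 654.9 + 41.65 + 9.503 + 3.702 = 709.755

709.755 ng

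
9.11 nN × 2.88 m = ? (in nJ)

26.2368 nJ

9.11e-9 × 2.88 = 26.2368e-9 J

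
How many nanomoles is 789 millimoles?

milli = 10⁻³, nano = 10⁻⁹; factor is 10⁶.
789 × 10⁶ = 789000000

789000000 nanomoles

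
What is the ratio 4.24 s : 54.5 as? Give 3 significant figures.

77800000000000000

(4.24) / (54.5e-18) = 0.0778e18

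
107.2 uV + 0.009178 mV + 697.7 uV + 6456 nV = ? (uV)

In uV:
  107.2 uV → 107.2
  0.009178 mV = 0.009178 × 10^3 uV = 9.178
  697.7 uV → 697.7
  6456 nV = 6456 × 10^-3 uV = 6.456
Sum: 107.2 + 9.178 + 697.7 + 6.456 = 820.534

820.534 uV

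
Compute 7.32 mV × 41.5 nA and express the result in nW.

7.32e-3 × 41.5e-9 = 303.78e-12 W

0.30378 nW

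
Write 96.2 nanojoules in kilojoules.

0.0000000000962 kilojoules

nano = 10^-9, kilo = 10^3; factor is 10^-12.
96.2 × 10^-12 = 0.0000000000962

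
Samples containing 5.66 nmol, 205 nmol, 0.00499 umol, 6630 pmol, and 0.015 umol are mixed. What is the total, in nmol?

In nmol:
  5.66 nmol → 5.66
  205 nmol → 205
  0.00499 umol = 0.00499 × 10^3 nmol = 4.99
  6630 pmol = 6630 × 10^-3 nmol = 6.63
  0.015 umol = 0.015 × 10^3 nmol = 15
Sum: 5.66 + 205 + 4.99 + 6.63 + 15 = 237.28

237.28 nmol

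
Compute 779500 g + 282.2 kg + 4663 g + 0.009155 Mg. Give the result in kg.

1075.518 kg

In kg:
  779500 g = 779500 × 10⁻³ kg = 779.5
  282.2 kg → 282.2
  4663 g = 4663 × 10⁻³ kg = 4.663
  0.009155 Mg = 0.009155 × 10³ kg = 9.155
Sum: 779.5 + 282.2 + 4.663 + 9.155 = 1075.518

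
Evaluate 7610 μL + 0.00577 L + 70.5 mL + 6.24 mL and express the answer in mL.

90.12 mL

In mL:
  7610 μL = 7610 × 10⁻³ mL = 7.61
  0.00577 L = 0.00577 × 10³ mL = 5.77
  70.5 mL → 70.5
  6.24 mL → 6.24
Sum: 7.61 + 5.77 + 70.5 + 6.24 = 90.12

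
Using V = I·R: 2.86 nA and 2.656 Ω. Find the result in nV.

7.59616 nV

2.86 × 10⁻⁹ × 2.656 = 7.59616 × 10⁻⁹ V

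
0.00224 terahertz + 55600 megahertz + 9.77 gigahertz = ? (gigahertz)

In gigahertz:
  0.00224 terahertz = 0.00224e3 gigahertz = 2.24
  55600 megahertz = 55600e-3 gigahertz = 55.6
  9.77 gigahertz → 9.77
Sum: 2.24 + 55.6 + 9.77 = 67.61

67.61 gigahertz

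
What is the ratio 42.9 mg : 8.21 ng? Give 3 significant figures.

5230000

(42.9 × 10^-3) / (8.21 × 10^-9) = 5.225 × 10^6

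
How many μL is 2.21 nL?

nano = 1e-9, micro = 1e-6; factor is 1e-3.
2.21 × 1e-3 = 0.00221

0.00221 μL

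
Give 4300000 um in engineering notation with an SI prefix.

= 4.3 m; mantissa already in [1, 1000).

4.3 m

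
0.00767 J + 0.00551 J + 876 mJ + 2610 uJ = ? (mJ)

891.79 mJ

In mJ:
  0.00767 J = 0.00767 × 10³ mJ = 7.67
  0.00551 J = 0.00551 × 10³ mJ = 5.51
  876 mJ → 876
  2610 uJ = 2610 × 10⁻³ mJ = 2.61
Sum: 7.67 + 5.51 + 876 + 2.61 = 891.79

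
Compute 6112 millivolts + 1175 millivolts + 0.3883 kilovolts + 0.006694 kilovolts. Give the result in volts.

402.281 volts

In volts:
  6112 millivolts = 6112 × 10^-3 volts = 6.112
  1175 millivolts = 1175 × 10^-3 volts = 1.175
  0.3883 kilovolts = 0.3883 × 10^3 volts = 388.3
  0.006694 kilovolts = 0.006694 × 10^3 volts = 6.694
Sum: 6.112 + 1.175 + 388.3 + 6.694 = 402.281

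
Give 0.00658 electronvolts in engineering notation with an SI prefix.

= 6.58e-3 electronvolts; 1e-3 is milli.

6.58 millielectronvolts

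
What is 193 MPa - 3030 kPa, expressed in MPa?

189.97 MPa

In MPa:
  193 MPa → 193
  3030 kPa = 3030e-3 MPa = 3.03
Difference: 193 - 3.03 = 189.97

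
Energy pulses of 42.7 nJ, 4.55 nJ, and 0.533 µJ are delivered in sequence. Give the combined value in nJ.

In nJ:
  42.7 nJ → 42.7
  4.55 nJ → 4.55
  0.533 µJ = 0.533e3 nJ = 533
Sum: 42.7 + 4.55 + 533 = 580.25

580.25 nJ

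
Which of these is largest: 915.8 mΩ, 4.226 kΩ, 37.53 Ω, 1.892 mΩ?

915.8 mΩ = 0.9158 Ω
4.226 kΩ = 4226 Ω
37.53 Ω = 37.53 Ω
1.892 mΩ = 0.001892 Ω

4.226 kΩ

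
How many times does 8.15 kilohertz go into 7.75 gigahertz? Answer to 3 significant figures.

951000

(7.75 × 10⁹) / (8.15 × 10³) = 0.9509 × 10⁶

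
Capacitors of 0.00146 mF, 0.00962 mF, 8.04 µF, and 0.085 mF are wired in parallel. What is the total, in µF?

In µF:
  0.00146 mF = 0.00146e3 µF = 1.46
  0.00962 mF = 0.00962e3 µF = 9.62
  8.04 µF → 8.04
  0.085 mF = 0.085e3 µF = 85
Sum: 1.46 + 9.62 + 8.04 + 85 = 104.12

104.12 µF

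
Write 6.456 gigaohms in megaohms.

6456 megaohms

giga = 1e9, mega = 1e6; factor is 1e3.
6.456 × 1e3 = 6456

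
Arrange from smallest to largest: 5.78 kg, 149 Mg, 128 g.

128 g < 5.78 kg < 149 Mg

5.78 kg = 5780 g
149 Mg = 149000000 g
128 g = 128 g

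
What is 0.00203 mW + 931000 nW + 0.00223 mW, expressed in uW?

In uW:
  0.00203 mW = 0.00203 × 10^3 uW = 2.03
  931000 nW = 931000 × 10^-3 uW = 931
  0.00223 mW = 0.00223 × 10^3 uW = 2.23
Sum: 2.03 + 931 + 2.23 = 935.26

935.26 uW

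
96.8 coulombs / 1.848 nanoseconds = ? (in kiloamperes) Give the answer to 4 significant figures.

52380000 kiloamperes

(96.8) / (1.848 × 10⁻⁹) = 52.381 × 10⁹ A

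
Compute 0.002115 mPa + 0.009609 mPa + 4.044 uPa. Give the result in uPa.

15.768 uPa

In uPa:
  0.002115 mPa = 0.002115e3 uPa = 2.115
  0.009609 mPa = 0.009609e3 uPa = 9.609
  4.044 uPa → 4.044
Sum: 2.115 + 9.609 + 4.044 = 15.768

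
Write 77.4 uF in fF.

77400000000 fF

micro = 10⁻⁶, femto = 10⁻¹⁵; factor is 10⁹.
77.4 × 10⁹ = 77400000000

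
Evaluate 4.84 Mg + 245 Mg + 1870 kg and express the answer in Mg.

In Mg:
  4.84 Mg → 4.84
  245 Mg → 245
  1870 kg = 1870 × 10⁻³ Mg = 1.87
Sum: 4.84 + 245 + 1.87 = 251.71

251.71 Mg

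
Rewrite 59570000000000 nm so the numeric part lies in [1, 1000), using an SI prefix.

= 59.57e3 m; 1e3 is kilo.

59.57 km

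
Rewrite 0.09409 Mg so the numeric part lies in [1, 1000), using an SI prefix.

= 94.09e3 g; 1e3 is kilo.

94.09 kg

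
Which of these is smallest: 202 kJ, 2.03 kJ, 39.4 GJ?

202 kJ = 202000 J
2.03 kJ = 2030 J
39.4 GJ = 39400000000 J

2.03 kJ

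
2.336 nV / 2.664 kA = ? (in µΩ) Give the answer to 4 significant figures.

(2.336e-9) / (2.664e3) = 0.876877e-12 Ω

0.0000008769 µΩ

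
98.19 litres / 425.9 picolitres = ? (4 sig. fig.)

(98.19) / (425.9 × 10⁻¹²) = 0.23055 × 10¹²

230500000000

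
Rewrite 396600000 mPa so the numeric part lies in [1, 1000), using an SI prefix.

= 396.6e3 Pa; 1e3 is kilo.

396.6 kPa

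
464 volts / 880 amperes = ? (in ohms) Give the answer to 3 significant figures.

0.527 ohms

(464) / (880) = 0.52727 Ω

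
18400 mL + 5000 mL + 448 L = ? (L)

In L:
  18400 mL = 18400 × 10⁻³ L = 18.4
  5000 mL = 5000 × 10⁻³ L = 5
  448 L → 448
Sum: 18.4 + 5 + 448 = 471.4

471.4 L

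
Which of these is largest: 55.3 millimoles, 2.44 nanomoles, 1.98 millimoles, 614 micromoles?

55.3 millimoles

55.3 millimoles = 0.0553 moles
2.44 nanomoles = 0.00000000244 moles
1.98 millimoles = 0.00198 moles
614 micromoles = 0.000614 moles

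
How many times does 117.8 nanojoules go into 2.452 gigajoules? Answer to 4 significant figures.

20810000000000000

(2.452 × 10⁹) / (117.8 × 10⁻⁹) = 0.020815 × 10¹⁸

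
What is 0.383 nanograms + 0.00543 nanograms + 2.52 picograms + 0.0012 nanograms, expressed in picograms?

392.15 picograms

In picograms:
  0.383 nanograms = 0.383 × 10³ picograms = 383
  0.00543 nanograms = 0.00543 × 10³ picograms = 5.43
  2.52 picograms → 2.52
  0.0012 nanograms = 0.0012 × 10³ picograms = 1.2
Sum: 383 + 5.43 + 2.52 + 1.2 = 392.15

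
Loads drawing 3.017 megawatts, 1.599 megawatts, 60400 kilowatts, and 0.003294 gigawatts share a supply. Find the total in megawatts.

In megawatts:
  3.017 megawatts → 3.017
  1.599 megawatts → 1.599
  60400 kilowatts = 60400 × 10⁻³ megawatts = 60.4
  0.003294 gigawatts = 0.003294 × 10³ megawatts = 3.294
Sum: 3.017 + 1.599 + 60.4 + 3.294 = 68.31

68.31 megawatts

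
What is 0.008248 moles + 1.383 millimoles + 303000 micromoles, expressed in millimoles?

In millimoles:
  0.008248 moles = 0.008248 × 10^3 millimoles = 8.248
  1.383 millimoles → 1.383
  303000 micromoles = 303000 × 10^-3 millimoles = 303
Sum: 8.248 + 1.383 + 303 = 312.631

312.631 millimoles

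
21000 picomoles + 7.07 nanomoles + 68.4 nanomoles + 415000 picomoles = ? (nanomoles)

511.47 nanomoles

In nanomoles:
  21000 picomoles = 21000e-3 nanomoles = 21
  7.07 nanomoles → 7.07
  68.4 nanomoles → 68.4
  415000 picomoles = 415000e-3 nanomoles = 415
Sum: 21 + 7.07 + 68.4 + 415 = 511.47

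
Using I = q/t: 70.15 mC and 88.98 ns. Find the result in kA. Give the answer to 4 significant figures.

788.4 kA

(70.15 × 10^-3) / (88.98 × 10^-9) = 0.788379 × 10^6 A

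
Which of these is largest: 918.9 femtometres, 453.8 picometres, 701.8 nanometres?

918.9 femtometres = 0.0000000000009189 metres
453.8 picometres = 0.0000000004538 metres
701.8 nanometres = 0.0000007018 metres

701.8 nanometres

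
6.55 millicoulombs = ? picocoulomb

milli = 10⁻³, pico = 10⁻¹²; factor is 10⁹.
6.55 × 10⁹ = 6550000000

6550000000 picocoulombs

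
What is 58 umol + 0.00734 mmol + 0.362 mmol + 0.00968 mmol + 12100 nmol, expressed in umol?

In umol:
  58 umol → 58
  0.00734 mmol = 0.00734e3 umol = 7.34
  0.362 mmol = 0.362e3 umol = 362
  0.00968 mmol = 0.00968e3 umol = 9.68
  12100 nmol = 12100e-3 umol = 12.1
Sum: 58 + 7.34 + 362 + 9.68 + 12.1 = 449.12

449.12 umol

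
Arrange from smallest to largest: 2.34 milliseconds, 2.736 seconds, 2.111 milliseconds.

2.34 milliseconds = 0.00234 seconds
2.736 seconds = 2.736 seconds
2.111 milliseconds = 0.002111 seconds

2.111 milliseconds < 2.34 milliseconds < 2.736 seconds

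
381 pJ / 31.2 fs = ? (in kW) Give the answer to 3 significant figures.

(381e-12) / (31.2e-15) = 12.212e3 W

12.2 kW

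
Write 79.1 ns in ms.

0.0000791 ms

nano = 10^-9, milli = 10^-3; factor is 10^-6.
79.1 × 10^-6 = 0.0000791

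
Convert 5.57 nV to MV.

nano = 1e-9, mega = 1e6; factor is 1e-15.
5.57 × 1e-15 = 0.00000000000000557

0.00000000000000557 MV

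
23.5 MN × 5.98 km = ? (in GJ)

23.5 × 10⁶ × 5.98 × 10³ = 140.53 × 10⁹ J

140.53 GJ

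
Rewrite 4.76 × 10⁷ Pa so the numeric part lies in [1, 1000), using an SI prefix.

= 47.6 × 10⁶ Pa; 10⁶ is mega.

47.6 MPa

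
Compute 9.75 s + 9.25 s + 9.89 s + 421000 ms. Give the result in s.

In s:
  9.75 s → 9.75
  9.25 s → 9.25
  9.89 s → 9.89
  421000 ms = 421000 × 10⁻³ s = 421
Sum: 9.75 + 9.25 + 9.89 + 421 = 449.89

449.89 s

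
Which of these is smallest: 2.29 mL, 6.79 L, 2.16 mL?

2.29 mL = 0.00229 L
6.79 L = 6.79 L
2.16 mL = 0.00216 L

2.16 mL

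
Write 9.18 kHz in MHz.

kilo = 10^3, mega = 10^6; factor is 10^-3.
9.18 × 10^-3 = 0.00918

0.00918 MHz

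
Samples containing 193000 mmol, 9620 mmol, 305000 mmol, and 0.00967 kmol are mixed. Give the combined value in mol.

In mol:
  193000 mmol = 193000 × 10⁻³ mol = 193
  9620 mmol = 9620 × 10⁻³ mol = 9.62
  305000 mmol = 305000 × 10⁻³ mol = 305
  0.00967 kmol = 0.00967 × 10³ mol = 9.67
Sum: 193 + 9.62 + 305 + 9.67 = 517.29

517.29 mol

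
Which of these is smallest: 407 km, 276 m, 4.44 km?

276 m

407 km = 407000 m
276 m = 276 m
4.44 km = 4440 m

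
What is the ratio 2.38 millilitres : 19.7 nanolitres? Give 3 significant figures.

(2.38 × 10⁻³) / (19.7 × 10⁻⁹) = 0.1208 × 10⁶

121000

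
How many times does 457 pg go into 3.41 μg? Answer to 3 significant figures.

7460

(3.41e-6) / (457e-12) = 0.007462e6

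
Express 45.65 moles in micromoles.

(no prefix) = 10⁰, micro = 10⁻⁶; factor is 10⁶.
45.65 × 10⁶ = 45650000

45650000 micromoles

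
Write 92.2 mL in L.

0.0922 L

milli = 10^-3, (no prefix) = 10^0; factor is 10^-3.
92.2 × 10^-3 = 0.0922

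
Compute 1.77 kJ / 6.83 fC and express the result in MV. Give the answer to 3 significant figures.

259000000000 MV

(1.77 × 10³) / (6.83 × 10⁻¹⁵) = 0.25915 × 10¹⁸ V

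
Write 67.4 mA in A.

0.0674 A

milli = 10⁻³, (no prefix) = 10⁰; factor is 10⁻³.
67.4 × 10⁻³ = 0.0674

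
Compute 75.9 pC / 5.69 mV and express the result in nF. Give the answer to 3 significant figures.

13.3 nF

(75.9 × 10⁻¹²) / (5.69 × 10⁻³) = 13.339 × 10⁻⁹ F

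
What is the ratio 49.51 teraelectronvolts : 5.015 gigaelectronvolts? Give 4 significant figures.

(49.51e12) / (5.015e9) = 9.8724e3

9872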